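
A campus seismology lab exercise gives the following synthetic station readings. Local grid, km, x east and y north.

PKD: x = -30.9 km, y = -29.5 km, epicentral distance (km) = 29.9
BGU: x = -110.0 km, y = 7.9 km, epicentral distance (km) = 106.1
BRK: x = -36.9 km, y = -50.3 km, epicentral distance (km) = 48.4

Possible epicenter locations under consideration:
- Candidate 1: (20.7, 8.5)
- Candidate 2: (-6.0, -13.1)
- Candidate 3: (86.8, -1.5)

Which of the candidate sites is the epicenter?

Candidate 2

For each candidate, compare |candidate − station| to the reported distance:
Candidate 1: residuals PKD 34.2, BGU 24.6, BRK 33.9 → max 34.2 km
Candidate 2: residuals PKD 0.1, BGU 0.0, BRK 0.0 → max 0.1 km
Candidate 3: residuals PKD 91.1, BGU 90.9, BRK 84.6 → max 91.1 km
Only Candidate 2 has all residuals ≈ 0.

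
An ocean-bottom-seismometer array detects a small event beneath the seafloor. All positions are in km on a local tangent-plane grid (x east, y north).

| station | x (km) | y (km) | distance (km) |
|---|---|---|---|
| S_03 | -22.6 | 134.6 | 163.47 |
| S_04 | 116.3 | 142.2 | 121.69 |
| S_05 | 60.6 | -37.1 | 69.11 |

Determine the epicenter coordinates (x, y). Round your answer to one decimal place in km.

Circle about each station: (x + 22.6)² + (y − 134.6)² = 163.47²; (x − 116.3)² + (y − 142.2)² = 121.69²; (x − 60.6)² + (y + 37.1)² = 69.11².
Subtracting the S_03 equation from the S_04 and S_05 equations removes the quadratic terms:
277.8 x + 15.2 y = 27032.59
166.4 x − 343.4 y = 8367.10
Solving the 2×2 system: x ≈ 96.1, y ≈ 22.2 km.
Check against S_03 (with the unrounded x, y): √((x + 22.6)²+(y − 134.6)²) = 163.47 ≈ 163.47 km. ✓

96.1 km east, 22.2 km north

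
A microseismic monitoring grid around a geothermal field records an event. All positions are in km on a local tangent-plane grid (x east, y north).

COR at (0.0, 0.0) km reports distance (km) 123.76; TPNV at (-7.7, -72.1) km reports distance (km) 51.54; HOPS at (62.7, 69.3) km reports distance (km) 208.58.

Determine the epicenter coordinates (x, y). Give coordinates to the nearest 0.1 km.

Circle about each station: x² + y² = 123.76²; (x + 7.7)² + (y + 72.1)² = 51.54²; (x − 62.7)² + (y − 69.3)² = 208.58².
Subtracting the COR equation from the TPNV and HOPS equations removes the quadratic terms:
-15.4 x − 144.2 y = 17917.87
125.4 x + 138.6 y = -19455.30
Solving the 2×2 system: x ≈ -20.2, y ≈ -122.1 km.

x ≈ -20.2 km, y ≈ -122.1 km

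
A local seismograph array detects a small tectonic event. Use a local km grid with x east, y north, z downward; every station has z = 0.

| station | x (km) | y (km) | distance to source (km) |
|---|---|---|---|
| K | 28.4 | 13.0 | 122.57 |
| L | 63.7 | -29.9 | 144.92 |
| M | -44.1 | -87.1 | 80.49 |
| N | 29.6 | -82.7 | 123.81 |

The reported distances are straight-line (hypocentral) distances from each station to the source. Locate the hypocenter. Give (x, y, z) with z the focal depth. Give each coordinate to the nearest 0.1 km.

Each station gives a sphere (x−x_i)² + (y−y_i)² + z² = d_i² (stations at z=0).
Subtracting the K sphere from L and M: z² cancels, leaving linear equations in x and y:
70.6 x − 85.8 y = -2002.26
-145.0 x − 200.2 y = 17100.42
Solving: x ≈ -70.294, y ≈ -34.505 km (keep extra digits for the depth step; rounded: -70.3, -34.5).
Then from the K sphere: z² = 122.57² − (x − 28.4)² − (y − 13.0)² with x = -70.294, y = -34.505, so z ≈ 55.011 ≈ 55.0 km.

(-70.3, -34.5, 55.0)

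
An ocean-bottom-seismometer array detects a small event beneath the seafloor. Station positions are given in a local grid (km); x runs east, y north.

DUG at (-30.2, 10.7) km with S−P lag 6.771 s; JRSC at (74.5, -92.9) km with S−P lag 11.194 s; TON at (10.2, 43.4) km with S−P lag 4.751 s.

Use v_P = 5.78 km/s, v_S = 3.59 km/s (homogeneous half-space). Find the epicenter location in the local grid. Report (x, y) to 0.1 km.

Distance from S−P lag: d = Δt · v_P v_S / (v_P − v_S) = Δt · (5.78·3.59)/(5.78−3.59) ≈ 9.4750·Δt.
So d_DUG = 64.16, d_JRSC = 106.06, d_TON = 45.02 km.
Circle about each station: (x + 30.2)² + (y − 10.7)² = 64.16²; (x − 74.5)² + (y + 92.9)² = 106.06²; (x − 10.2)² + (y − 43.4)² = 45.02².
Subtracting the DUG equation from the JRSC and TON equations removes the quadratic terms:
209.4 x − 207.2 y = 6021.91
80.8 x + 65.4 y = 3050.78
Solving the 2×2 system: x ≈ 33.7, y ≈ 5.0 km.
Check against DUG (with the unrounded x, y): √((x + 30.2)²+(y − 10.7)²) = 64.16 ≈ 64.16 km. ✓

33.7 km east, 5.0 km north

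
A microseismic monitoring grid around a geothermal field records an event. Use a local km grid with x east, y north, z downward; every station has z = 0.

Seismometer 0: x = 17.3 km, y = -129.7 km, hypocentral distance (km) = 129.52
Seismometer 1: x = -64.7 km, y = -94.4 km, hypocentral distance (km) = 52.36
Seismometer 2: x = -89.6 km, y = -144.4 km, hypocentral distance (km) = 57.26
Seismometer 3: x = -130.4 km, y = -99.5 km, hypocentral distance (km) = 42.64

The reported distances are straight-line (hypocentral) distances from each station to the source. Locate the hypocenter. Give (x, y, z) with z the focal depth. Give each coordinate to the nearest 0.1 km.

Each station gives a sphere (x−x_i)² + (y−y_i)² + z² = d_i² (stations at z=0).
Subtracting the Seismometer 0 sphere from Seismometer 1 and Seismometer 2: z² cancels, leaving linear equations in x and y:
-164.0 x + 70.6 y = 10009.93
-213.8 x − 29.4 y = 25254.86
Solving: x ≈ -104.303, y ≈ -100.506 km (keep extra digits for the depth step; rounded: -104.3, -100.5).
Then from the Seismometer 0 sphere: z² = 129.52² − (x − 17.3)² − (y + 129.7)² with x = -104.303, y = -100.506, so z ≈ 33.702 ≈ 33.7 km.
Check against Seismometer 3 (with the unrounded solution): distance 42.64 ≈ 42.64 km. ✓

x ≈ -104.3 km, y ≈ -100.5 km, depth ≈ 33.7 km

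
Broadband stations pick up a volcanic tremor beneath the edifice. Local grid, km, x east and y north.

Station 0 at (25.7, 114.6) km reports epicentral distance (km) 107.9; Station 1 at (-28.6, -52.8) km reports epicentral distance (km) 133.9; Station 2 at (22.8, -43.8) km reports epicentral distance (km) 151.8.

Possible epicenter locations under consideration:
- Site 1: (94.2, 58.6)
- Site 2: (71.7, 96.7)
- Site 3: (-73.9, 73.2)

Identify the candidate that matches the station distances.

For each candidate, compare |candidate − station| to the reported distance:
Site 1: residuals Station 0 19.4, Station 1 31.9, Station 2 27.0 → max 31.9 km
Site 2: residuals Station 0 58.5, Station 1 46.1, Station 2 3.0 → max 58.5 km
Site 3: residuals Station 0 0.0, Station 1 0.0, Station 2 0.0 → max 0.0 km
Only Site 3 has all residuals ≈ 0.

Site 3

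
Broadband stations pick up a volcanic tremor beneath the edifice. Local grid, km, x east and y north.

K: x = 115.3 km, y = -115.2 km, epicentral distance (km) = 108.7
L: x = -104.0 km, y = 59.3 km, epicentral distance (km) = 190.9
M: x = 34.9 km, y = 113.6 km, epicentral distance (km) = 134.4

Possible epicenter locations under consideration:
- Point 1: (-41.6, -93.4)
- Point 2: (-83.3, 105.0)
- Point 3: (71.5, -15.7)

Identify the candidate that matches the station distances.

For each candidate, compare |candidate − station| to the reported distance:
Point 1: residuals K 49.7, L 25.9, M 86.3 → max 86.3 km
Point 2: residuals K 187.8, L 140.7, M 15.9 → max 187.8 km
Point 3: residuals K 0.0, L 0.0, M 0.0 → max 0.0 km
Only Point 3 has all residuals ≈ 0.

Point 3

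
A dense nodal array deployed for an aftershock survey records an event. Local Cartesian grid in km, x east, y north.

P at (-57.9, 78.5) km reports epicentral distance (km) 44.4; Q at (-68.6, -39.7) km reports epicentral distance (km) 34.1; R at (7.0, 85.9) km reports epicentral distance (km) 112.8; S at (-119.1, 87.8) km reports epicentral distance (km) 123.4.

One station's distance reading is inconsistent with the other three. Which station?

Solve using three stations at a time. Using Q, R, S (subtract circle equations pairwise → linear system) gives (x, y) ≈ (-47.6, -12.8).
Distances from that point to each station vs reported:
  P: calculated 91.9 vs reported 44.4 → residual 47.5 km
  Q: calculated 34.1 vs reported 34.1 → residual 0.0 km
  R: calculated 112.8 vs reported 112.8 → residual 0.0 km
  S: calculated 123.4 vs reported 123.4 → residual 0.0 km
Q, R, S are mutually consistent (residuals ≈ 0); P is off by 47.5 km.

P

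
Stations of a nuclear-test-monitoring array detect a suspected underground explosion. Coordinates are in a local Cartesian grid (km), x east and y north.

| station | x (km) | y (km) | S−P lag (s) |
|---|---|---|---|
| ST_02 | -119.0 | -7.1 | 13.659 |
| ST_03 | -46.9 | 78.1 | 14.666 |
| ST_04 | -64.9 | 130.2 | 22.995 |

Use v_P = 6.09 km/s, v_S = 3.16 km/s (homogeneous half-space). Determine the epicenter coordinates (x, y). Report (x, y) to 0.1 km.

Distance from S−P lag: d = Δt · v_P v_S / (v_P − v_S) = Δt · (6.09·3.16)/(6.09−3.16) ≈ 6.5681·Δt.
So d_ST_02 = 89.71, d_ST_03 = 96.33, d_ST_04 = 151.03 km.
Circle about each station: (x + 119.0)² + (y + 7.1)² = 89.71²; (x + 46.9)² + (y − 78.1)² = 96.33²; (x + 64.9)² + (y − 130.2)² = 151.03².
Subtracting the ST_02 equation from the ST_03 and ST_04 equations removes the quadratic terms:
144.2 x + 170.4 y = -7143.77
108.2 x + 274.6 y = -7809.54
Solving the 2×2 system: x ≈ -29.8, y ≈ -16.7 km.

-29.8 km east, -16.7 km north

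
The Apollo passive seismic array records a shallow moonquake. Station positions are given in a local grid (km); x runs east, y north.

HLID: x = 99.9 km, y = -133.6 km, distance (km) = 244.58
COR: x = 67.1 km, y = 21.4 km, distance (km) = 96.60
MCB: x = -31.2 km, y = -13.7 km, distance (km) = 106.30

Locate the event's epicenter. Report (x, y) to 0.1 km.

(-2.3, 88.6)

Circle about each station: (x − 99.9)² + (y + 133.6)² = 244.58²; (x − 67.1)² + (y − 21.4)² = 96.60²; (x + 31.2)² + (y + 13.7)² = 106.30².
Subtracting pairs of circle equations eliminates x²+y² and gives linear equations (the radical axes):
-65.6 x + 310.0 y = 27619.22
-262.2 x + 239.8 y = 21851.85
Solving the 2×2 system: x ≈ -2.3, y ≈ 88.6 km.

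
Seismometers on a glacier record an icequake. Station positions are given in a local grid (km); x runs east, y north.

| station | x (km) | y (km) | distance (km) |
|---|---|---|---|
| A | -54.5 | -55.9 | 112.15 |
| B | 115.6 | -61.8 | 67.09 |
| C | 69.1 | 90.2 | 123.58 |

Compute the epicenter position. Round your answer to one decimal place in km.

x ≈ 55.2 km, y ≈ -32.6 km

Circle about each station: (x + 54.5)² + (y + 55.9)² = 112.15²; (x − 115.6)² + (y + 61.8)² = 67.09²; (x − 69.1)² + (y − 90.2)² = 123.58².
Subtracting the A equation from the B and C equations removes the quadratic terms:
340.2 x − 11.8 y = 19164.09
247.2 x + 292.2 y = 4121.40
Solving the 2×2 system: x ≈ 55.2, y ≈ -32.6 km.
Check against A (with the unrounded x, y): √((x + 54.5)²+(y + 55.9)²) = 112.15 ≈ 112.15 km. ✓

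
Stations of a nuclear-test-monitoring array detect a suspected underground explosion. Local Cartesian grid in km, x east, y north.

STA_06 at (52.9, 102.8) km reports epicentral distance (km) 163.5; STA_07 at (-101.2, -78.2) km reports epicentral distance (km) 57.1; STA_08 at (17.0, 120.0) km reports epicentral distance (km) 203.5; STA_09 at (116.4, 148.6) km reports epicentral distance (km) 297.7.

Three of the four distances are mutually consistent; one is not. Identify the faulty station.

Solve using three stations at a time. Using STA_07, STA_08, STA_09 (subtract circle equations pairwise → linear system) gives (x, y) ≈ (-124.6, -26.1).
Distances from that point to each station vs reported:
  STA_06: calculated 219.4 vs reported 163.5 → residual 55.9 km
  STA_07: calculated 57.1 vs reported 57.1 → residual 0.0 km
  STA_08: calculated 203.5 vs reported 203.5 → residual 0.0 km
  STA_09: calculated 297.7 vs reported 297.7 → residual 0.0 km
STA_07, STA_08, STA_09 are mutually consistent (residuals ≈ 0); STA_06 is off by 55.9 km.

STA_06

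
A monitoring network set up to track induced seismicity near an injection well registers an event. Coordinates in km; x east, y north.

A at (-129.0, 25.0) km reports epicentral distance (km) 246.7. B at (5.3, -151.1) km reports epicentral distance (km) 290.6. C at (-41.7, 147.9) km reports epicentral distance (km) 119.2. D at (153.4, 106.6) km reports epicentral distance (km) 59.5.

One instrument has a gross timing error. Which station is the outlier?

Solve using three stations at a time. Using A, B, D (subtract circle equations pairwise → linear system) gives (x, y) ≈ (96.6, 124.8).
Distances from that point to each station vs reported:
  A: calculated 246.7 vs reported 246.7 → residual 0.0 km
  B: calculated 290.6 vs reported 290.6 → residual 0.0 km
  C: calculated 140.3 vs reported 119.2 → residual 21.1 km
  D: calculated 59.6 vs reported 59.5 → residual 0.1 km
A, B, D are mutually consistent (residuals ≈ 0); C is off by 21.1 km.

C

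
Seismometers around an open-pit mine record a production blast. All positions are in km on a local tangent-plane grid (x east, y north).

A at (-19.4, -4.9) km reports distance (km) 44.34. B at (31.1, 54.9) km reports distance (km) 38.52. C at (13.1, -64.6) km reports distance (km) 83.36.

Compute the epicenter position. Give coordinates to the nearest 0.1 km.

Circle about each station: (x + 19.4)² + (y + 4.9)² = 44.34²; (x − 31.1)² + (y − 54.9)² = 38.52²; (x − 13.1)² + (y + 64.6)² = 83.36².
Subtracting the A equation from the B and C equations removes the quadratic terms:
101.0 x + 119.6 y = 4063.10
65.0 x − 119.4 y = -1038.45
Solving the 2×2 system: x ≈ 18.2, y ≈ 18.6 km.
Check against A (with the unrounded x, y): √((x + 19.4)²+(y + 4.9)²) = 44.34 ≈ 44.34 km. ✓

(18.2, 18.6)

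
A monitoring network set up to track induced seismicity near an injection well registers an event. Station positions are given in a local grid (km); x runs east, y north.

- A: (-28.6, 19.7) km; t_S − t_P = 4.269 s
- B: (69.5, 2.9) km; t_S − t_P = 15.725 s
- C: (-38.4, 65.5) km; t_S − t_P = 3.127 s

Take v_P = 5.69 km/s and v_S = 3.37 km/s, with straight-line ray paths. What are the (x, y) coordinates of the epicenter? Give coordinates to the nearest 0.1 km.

Distance from S−P lag: d = Δt · v_P v_S / (v_P − v_S) = Δt · (5.69·3.37)/(5.69−3.37) ≈ 8.2652·Δt.
So d_A = 35.28, d_B = 129.97, d_C = 25.85 km.
Circle about each station: (x + 28.6)² + (y − 19.7)² = 35.28²; (x − 69.5)² + (y − 2.9)² = 129.97²; (x + 38.4)² + (y − 65.5)² = 25.85².
Subtracting the A equation from the B and C equations removes the quadratic terms:
196.2 x − 33.6 y = -12014.91
-19.6 x + 91.6 y = 5135.22
Solving the 2×2 system: x ≈ -53.6, y ≈ 44.6 km.

x ≈ -53.6 km, y ≈ 44.6 km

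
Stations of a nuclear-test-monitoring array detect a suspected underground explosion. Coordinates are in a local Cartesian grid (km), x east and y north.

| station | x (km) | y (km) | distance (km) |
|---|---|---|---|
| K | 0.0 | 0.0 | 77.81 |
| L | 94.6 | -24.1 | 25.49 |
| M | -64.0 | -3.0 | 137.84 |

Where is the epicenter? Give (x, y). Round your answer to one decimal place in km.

Circle about each station: x² + y² = 77.81²; (x − 94.6)² + (y + 24.1)² = 25.49²; (x + 64.0)² + (y + 3.0)² = 137.84².
Subtracting the K equation from the L and M equations removes the quadratic terms:
189.2 x − 48.2 y = 14934.63
-128.0 x − 6.0 y = -8840.47
Solving the 2×2 system: x ≈ 70.6, y ≈ -32.7 km.

x ≈ 70.6 km, y ≈ -32.7 km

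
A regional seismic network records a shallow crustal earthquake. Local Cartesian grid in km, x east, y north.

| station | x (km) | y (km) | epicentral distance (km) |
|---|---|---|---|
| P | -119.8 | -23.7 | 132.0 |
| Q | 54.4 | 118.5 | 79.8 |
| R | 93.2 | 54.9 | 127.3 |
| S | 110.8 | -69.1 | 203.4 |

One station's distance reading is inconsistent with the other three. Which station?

Q

Solve using three stations at a time. Using P, R, S (subtract circle equations pairwise → linear system) gives (x, y) ≈ (-32.5, 75.3).
Distances from that point to each station vs reported:
  P: calculated 132.0 vs reported 132.0 → residual 0.0 km
  Q: calculated 97.0 vs reported 79.8 → residual 17.2 km
  R: calculated 127.3 vs reported 127.3 → residual 0.0 km
  S: calculated 203.4 vs reported 203.4 → residual 0.0 km
P, R, S are mutually consistent (residuals ≈ 0); Q is off by 17.2 km.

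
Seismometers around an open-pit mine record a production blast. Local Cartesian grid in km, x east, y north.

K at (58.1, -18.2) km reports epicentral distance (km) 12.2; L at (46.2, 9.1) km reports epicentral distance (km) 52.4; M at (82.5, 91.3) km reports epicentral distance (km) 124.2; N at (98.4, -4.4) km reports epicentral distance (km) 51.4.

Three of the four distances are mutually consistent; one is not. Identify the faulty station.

Solve using three stations at a time. Using K, M, N (subtract circle equations pairwise → linear system) gives (x, y) ≈ (53.5, -29.5).
Distances from that point to each station vs reported:
  K: calculated 12.2 vs reported 12.2 → residual 0.0 km
  L: calculated 39.3 vs reported 52.4 → residual 13.1 km
  M: calculated 124.2 vs reported 124.2 → residual 0.0 km
  N: calculated 51.4 vs reported 51.4 → residual 0.0 km
K, M, N are mutually consistent (residuals ≈ 0); L is off by 13.1 km.

L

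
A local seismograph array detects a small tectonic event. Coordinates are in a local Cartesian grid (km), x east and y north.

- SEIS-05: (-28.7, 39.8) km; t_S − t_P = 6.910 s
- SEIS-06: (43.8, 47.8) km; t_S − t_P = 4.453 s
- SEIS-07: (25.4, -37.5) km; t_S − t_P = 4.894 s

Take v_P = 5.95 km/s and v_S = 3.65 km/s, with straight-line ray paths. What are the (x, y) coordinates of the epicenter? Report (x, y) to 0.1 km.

28.6 km east, 8.6 km north

Distance from S−P lag: d = Δt · v_P v_S / (v_P − v_S) = Δt · (5.95·3.65)/(5.95−3.65) ≈ 9.4424·Δt.
So d_SEIS-05 = 65.25, d_SEIS-06 = 42.05, d_SEIS-07 = 46.21 km.
Circle about each station: (x + 28.7)² + (y − 39.8)² = 65.25²; (x − 43.8)² + (y − 47.8)² = 42.05²; (x − 25.4)² + (y + 37.5)² = 46.21².
Subtracting the SEIS-05 equation from the SEIS-06 and SEIS-07 equations removes the quadratic terms:
145.0 x + 16.0 y = 4284.91
108.2 x − 154.6 y = 1765.88
Solving the 2×2 system: x ≈ 28.6, y ≈ 8.6 km.
Check against SEIS-05 (with the unrounded x, y): √((x + 28.7)²+(y − 39.8)²) = 65.25 ≈ 65.25 km. ✓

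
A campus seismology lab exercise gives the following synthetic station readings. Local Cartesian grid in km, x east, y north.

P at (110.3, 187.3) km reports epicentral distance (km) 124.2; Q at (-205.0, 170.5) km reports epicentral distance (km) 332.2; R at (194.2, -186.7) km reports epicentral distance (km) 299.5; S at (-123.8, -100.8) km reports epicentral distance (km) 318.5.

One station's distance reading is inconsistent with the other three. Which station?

P

Solve using three stations at a time. Using Q, R, S (subtract circle equations pairwise → linear system) gives (x, y) ≈ (120.5, 103.7).
Distances from that point to each station vs reported:
  P: calculated 84.2 vs reported 124.2 → residual 40.0 km
  Q: calculated 332.3 vs reported 332.2 → residual 0.1 km
  R: calculated 299.6 vs reported 299.5 → residual 0.1 km
  S: calculated 318.6 vs reported 318.5 → residual 0.1 km
Q, R, S are mutually consistent (residuals ≈ 0); P is off by 40.0 km.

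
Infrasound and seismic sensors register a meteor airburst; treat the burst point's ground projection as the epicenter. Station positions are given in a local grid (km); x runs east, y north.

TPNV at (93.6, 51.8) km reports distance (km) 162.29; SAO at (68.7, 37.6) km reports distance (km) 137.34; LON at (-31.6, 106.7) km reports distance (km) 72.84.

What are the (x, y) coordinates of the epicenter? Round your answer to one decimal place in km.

Circle about each station: (x − 93.6)² + (y − 51.8)² = 162.29²; (x − 68.7)² + (y − 37.6)² = 137.34²; (x + 31.6)² + (y − 106.7)² = 72.84².
Subtracting the TPNV equation from the SAO and LON equations removes the quadratic terms:
-49.8 x − 28.4 y = 2165.02
-250.4 x + 109.8 y = 21971.63
Solving the 2×2 system: x ≈ -68.5, y ≈ 43.9 km.

x ≈ -68.5 km, y ≈ 43.9 km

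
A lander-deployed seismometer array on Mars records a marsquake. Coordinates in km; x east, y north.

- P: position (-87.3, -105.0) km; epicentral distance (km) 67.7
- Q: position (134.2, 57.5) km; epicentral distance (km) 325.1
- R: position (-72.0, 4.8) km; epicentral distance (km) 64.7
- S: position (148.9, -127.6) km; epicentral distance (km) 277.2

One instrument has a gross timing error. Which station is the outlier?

Solve using three stations at a time. Using P, R, S (subtract circle equations pairwise → linear system) gives (x, y) ≈ (-115.2, -43.3).
Distances from that point to each station vs reported:
  P: calculated 67.7 vs reported 67.7 → residual 0.0 km
  Q: calculated 269.0 vs reported 325.1 → residual 56.1 km
  R: calculated 64.7 vs reported 64.7 → residual 0.0 km
  S: calculated 277.2 vs reported 277.2 → residual 0.0 km
P, R, S are mutually consistent (residuals ≈ 0); Q is off by 56.1 km.

Q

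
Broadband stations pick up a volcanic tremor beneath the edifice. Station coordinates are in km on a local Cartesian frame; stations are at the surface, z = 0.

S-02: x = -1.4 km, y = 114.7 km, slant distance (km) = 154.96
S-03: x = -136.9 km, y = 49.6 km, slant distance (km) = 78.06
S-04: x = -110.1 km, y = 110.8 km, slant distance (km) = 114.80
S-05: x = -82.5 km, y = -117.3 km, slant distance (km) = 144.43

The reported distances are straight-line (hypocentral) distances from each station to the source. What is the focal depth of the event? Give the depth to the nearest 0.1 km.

z ≈ 59.4 km

Each station gives a sphere (x−x_i)² + (y−y_i)² + z² = d_i² (stations at z=0).
Subtracting the S-02 sphere from S-03 and S-04: z² cancels, leaving linear equations in x and y:
-271.0 x − 130.2 y = 25962.96
-217.4 x − 7.8 y = 22074.16
Solving: x ≈ -102.000, y ≈ 12.895 km (keep extra digits for the depth step; rounded: -102.0, 12.9).
Then from the S-02 sphere: z² = 154.96² − (x + 1.4)² − (y − 114.7)² with x = -102.000, y = 12.895, so z ≈ 59.397 ≈ 59.4 km.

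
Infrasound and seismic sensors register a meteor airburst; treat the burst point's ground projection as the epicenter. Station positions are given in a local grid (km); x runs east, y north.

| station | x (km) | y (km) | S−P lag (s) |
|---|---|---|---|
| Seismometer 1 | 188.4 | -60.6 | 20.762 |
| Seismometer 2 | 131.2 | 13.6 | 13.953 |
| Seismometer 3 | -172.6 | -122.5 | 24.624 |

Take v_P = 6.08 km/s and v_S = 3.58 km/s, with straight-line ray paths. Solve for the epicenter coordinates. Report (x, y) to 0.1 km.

(13.3, -15.7)

Distance from S−P lag: d = Δt · v_P v_S / (v_P − v_S) = Δt · (6.08·3.58)/(6.08−3.58) ≈ 8.7066·Δt.
So d_Seismometer 1 = 180.77, d_Seismometer 2 = 121.48, d_Seismometer 3 = 214.39 km.
Circle about each station: (x − 188.4)² + (y + 60.6)² = 180.77²; (x − 131.2)² + (y − 13.6)² = 121.48²; (x + 172.6)² + (y + 122.5)² = 214.39².
Subtracting the Seismometer 1 equation from the Seismometer 2 and Seismometer 3 equations removes the quadratic terms:
-114.4 x + 148.4 y = -3848.12
-722.0 x − 123.8 y = -7655.19
Solving the 2×2 system: x ≈ 13.3, y ≈ -15.7 km.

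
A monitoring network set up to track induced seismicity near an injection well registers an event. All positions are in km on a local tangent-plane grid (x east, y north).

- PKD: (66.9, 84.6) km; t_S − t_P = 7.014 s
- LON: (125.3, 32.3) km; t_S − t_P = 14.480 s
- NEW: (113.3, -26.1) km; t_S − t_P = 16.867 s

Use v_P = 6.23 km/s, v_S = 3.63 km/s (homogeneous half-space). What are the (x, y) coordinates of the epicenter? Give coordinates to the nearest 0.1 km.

(6.7, 74.7)

Distance from S−P lag: d = Δt · v_P v_S / (v_P − v_S) = Δt · (6.23·3.63)/(6.23−3.63) ≈ 8.6980·Δt.
So d_PKD = 61.01, d_LON = 125.95, d_NEW = 146.71 km.
Circle about each station: (x − 66.9)² + (y − 84.6)² = 61.01²; (x − 125.3)² + (y − 32.3)² = 125.95²; (x − 113.3)² + (y + 26.1)² = 146.71².
Subtracting the PKD equation from the LON and NEW equations removes the quadratic terms:
116.8 x − 104.6 y = -7030.57
92.8 x − 221.4 y = -15916.27
Solving the 2×2 system: x ≈ 6.7, y ≈ 74.7 km.
Check against PKD (with the unrounded x, y): √((x − 66.9)²+(y − 84.6)²) = 61.01 ≈ 61.01 km. ✓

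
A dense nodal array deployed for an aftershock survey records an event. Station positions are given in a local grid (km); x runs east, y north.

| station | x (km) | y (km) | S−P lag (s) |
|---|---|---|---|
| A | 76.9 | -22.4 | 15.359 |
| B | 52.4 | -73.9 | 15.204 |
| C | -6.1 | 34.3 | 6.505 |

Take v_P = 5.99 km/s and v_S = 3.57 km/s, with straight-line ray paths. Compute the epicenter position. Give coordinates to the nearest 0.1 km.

Distance from S−P lag: d = Δt · v_P v_S / (v_P − v_S) = Δt · (5.99·3.57)/(5.99−3.57) ≈ 8.8365·Δt.
So d_A = 135.72, d_B = 134.35, d_C = 57.48 km.
Circle about each station: (x − 76.9)² + (y + 22.4)² = 135.72²; (x − 52.4)² + (y + 73.9)² = 134.35²; (x + 6.1)² + (y − 34.3)² = 57.48².
Subtracting the A equation from the B and C equations removes the quadratic terms:
-49.0 x − 103.0 y = 2161.60
-166.0 x + 113.4 y = 9914.30
Solving the 2×2 system: x ≈ -55.9, y ≈ 5.6 km.

(-55.9, 5.6)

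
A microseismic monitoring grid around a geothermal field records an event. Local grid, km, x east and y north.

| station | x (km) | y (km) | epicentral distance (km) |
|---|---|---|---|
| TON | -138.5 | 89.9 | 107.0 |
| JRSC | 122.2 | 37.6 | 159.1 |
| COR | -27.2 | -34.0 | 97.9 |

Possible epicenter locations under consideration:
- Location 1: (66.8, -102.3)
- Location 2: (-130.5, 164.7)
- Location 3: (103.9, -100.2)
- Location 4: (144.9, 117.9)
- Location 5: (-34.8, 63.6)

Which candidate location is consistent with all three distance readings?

Location 5

For each candidate, compare |candidate − station| to the reported distance:
Location 1: residuals TON 174.2, JRSC 8.6, COR 18.3 → max 174.2 km
Location 2: residuals TON 31.8, JRSC 123.8, COR 126.0 → max 126.0 km
Location 3: residuals TON 201.1, JRSC 20.1, COR 49.0 → max 201.1 km
Location 4: residuals TON 177.8, JRSC 75.7, COR 131.6 → max 177.8 km
Location 5: residuals TON 0.0, JRSC 0.0, COR 0.0 → max 0.0 km
Only Location 5 has all residuals ≈ 0.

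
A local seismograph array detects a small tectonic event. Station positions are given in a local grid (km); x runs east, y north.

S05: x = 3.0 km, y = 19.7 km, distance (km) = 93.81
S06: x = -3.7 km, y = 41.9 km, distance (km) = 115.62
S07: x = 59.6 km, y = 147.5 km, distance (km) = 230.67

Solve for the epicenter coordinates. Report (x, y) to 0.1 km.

x ≈ -5.8 km, y ≈ -73.7 km

Circle about each station: (x − 3.0)² + (y − 19.7)² = 93.81²; (x + 3.7)² + (y − 41.9)² = 115.62²; (x − 59.6)² + (y − 147.5)² = 230.67².
Subtracting pairs of circle equations eliminates x²+y² and gives linear equations (the radical axes):
-13.4 x + 44.4 y = -3195.46
113.2 x + 255.6 y = -19497.01
Solving the 2×2 system: x ≈ -5.8, y ≈ -73.7 km.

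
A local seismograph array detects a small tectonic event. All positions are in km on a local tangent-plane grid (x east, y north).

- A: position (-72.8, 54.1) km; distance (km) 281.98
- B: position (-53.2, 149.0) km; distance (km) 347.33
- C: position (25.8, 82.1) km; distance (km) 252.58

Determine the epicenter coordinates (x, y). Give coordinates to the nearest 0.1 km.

118.9 km east, -152.7 km north

Circle about each station: (x + 72.8)² + (y − 54.1)² = 281.98²; (x + 53.2)² + (y − 149.0)² = 347.33²; (x − 25.8)² + (y − 82.1)² = 252.58².
Subtracting the A equation from the B and C equations removes the quadratic terms:
39.2 x + 189.8 y = -24320.82
197.2 x + 56.0 y = 14895.46
Solving the 2×2 system: x ≈ 118.9, y ≈ -152.7 km.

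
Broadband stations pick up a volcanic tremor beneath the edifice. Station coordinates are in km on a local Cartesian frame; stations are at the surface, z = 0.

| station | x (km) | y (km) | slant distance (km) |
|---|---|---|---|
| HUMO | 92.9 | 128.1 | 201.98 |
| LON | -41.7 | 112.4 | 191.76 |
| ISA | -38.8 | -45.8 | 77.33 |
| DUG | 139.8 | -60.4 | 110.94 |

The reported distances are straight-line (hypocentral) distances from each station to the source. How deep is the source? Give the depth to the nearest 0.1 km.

depth ≈ 26.1 km

Each station gives a sphere (x−x_i)² + (y−y_i)² + z² = d_i² (stations at z=0).
Subtracting the HUMO sphere from LON and ISA: z² cancels, leaving linear equations in x and y:
-269.2 x − 31.4 y = -6643.35
-263.4 x − 347.8 y = 13379.05
Solving: x ≈ 31.991, y ≈ -62.695 km (keep extra digits for the depth step; rounded: 32.0, -62.7).
Then from the HUMO sphere: z² = 201.98² − (x − 92.9)² − (y − 128.1)² with x = 31.991, y = -62.695, so z ≈ 26.140 ≈ 26.1 km.
Check against DUG (with the unrounded solution): distance 110.96 ≈ 110.94 km. ✓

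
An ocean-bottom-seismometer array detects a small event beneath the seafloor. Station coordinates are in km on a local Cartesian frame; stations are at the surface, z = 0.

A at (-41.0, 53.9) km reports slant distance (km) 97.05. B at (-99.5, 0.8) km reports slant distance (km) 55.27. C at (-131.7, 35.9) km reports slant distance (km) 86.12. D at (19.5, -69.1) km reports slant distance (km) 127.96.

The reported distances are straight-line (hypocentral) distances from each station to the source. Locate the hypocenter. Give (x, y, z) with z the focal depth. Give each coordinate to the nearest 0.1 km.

Each station gives a sphere (x−x_i)² + (y−y_i)² + z² = d_i² (stations at z=0).
Subtracting the A sphere from B and C: z² cancels, leaving linear equations in x and y:
-117.0 x − 106.2 y = 11678.61
-181.4 x − 36.0 y = 16049.54
Solving: x ≈ -85.302, y ≈ -15.991 km (keep extra digits for the depth step; rounded: -85.3, -16.0).
Then from the A sphere: z² = 97.05² − (x + 41.0)² − (y − 53.9)² with x = -85.302, y = -15.991, so z ≈ 50.708 ≈ 50.7 km.

(-85.3, -16.0, 50.7)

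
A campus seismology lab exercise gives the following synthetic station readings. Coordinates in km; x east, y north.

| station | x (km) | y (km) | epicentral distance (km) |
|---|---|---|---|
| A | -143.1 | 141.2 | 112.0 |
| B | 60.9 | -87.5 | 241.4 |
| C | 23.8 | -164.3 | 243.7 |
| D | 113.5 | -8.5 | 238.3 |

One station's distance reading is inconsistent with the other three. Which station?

Solve using three stations at a time. Using A, C, D (subtract circle equations pairwise → linear system) gives (x, y) ≈ (-121.4, 31.4).
Distances from that point to each station vs reported:
  A: calculated 111.9 vs reported 112.0 → residual 0.1 km
  B: calculated 217.6 vs reported 241.4 → residual 23.8 km
  C: calculated 243.7 vs reported 243.7 → residual 0.0 km
  D: calculated 238.3 vs reported 238.3 → residual 0.0 km
A, C, D are mutually consistent (residuals ≈ 0); B is off by 23.8 km.

B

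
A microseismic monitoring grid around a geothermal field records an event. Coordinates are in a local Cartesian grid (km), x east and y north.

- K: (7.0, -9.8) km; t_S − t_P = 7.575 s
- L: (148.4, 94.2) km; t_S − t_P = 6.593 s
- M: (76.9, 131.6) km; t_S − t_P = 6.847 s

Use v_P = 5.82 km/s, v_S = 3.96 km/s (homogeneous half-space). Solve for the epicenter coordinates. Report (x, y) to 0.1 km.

Distance from S−P lag: d = Δt · v_P v_S / (v_P − v_S) = Δt · (5.82·3.96)/(5.82−3.96) ≈ 12.3910·Δt.
So d_K = 93.86, d_L = 81.69, d_M = 84.84 km.
Circle about each station: (x − 7.0)² + (y + 9.8)² = 93.86²; (x − 148.4)² + (y − 94.2)² = 81.69²; (x − 76.9)² + (y − 131.6)² = 84.84².
Subtracting the K equation from the L and M equations removes the quadratic terms:
282.8 x + 208.0 y = 32887.60
139.8 x + 282.8 y = 24699.00
Solving the 2×2 system: x ≈ 81.8, y ≈ 46.9 km.

(81.8, 46.9)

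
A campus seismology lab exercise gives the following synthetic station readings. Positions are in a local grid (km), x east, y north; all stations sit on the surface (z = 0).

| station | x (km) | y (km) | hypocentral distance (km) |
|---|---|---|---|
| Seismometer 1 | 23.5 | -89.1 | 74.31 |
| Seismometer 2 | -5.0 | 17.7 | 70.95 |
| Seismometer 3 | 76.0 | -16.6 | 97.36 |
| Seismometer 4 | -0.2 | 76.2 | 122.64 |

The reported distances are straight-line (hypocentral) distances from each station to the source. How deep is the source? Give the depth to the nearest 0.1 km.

z ≈ 43.7 km

Each station gives a sphere (x−x_i)² + (y−y_i)² + z² = d_i² (stations at z=0).
Subtracting the Seismometer 1 sphere from Seismometer 2 and Seismometer 3: z² cancels, leaving linear equations in x and y:
-57.0 x + 213.6 y = -7664.70
105.0 x + 145.0 y = -6396.49
Solving: x ≈ -8.305, y ≈ -38.100 km (keep extra digits for the depth step; rounded: -8.3, -38.1).
Then from the Seismometer 1 sphere: z² = 74.31² − (x − 23.5)² − (y + 89.1)² with x = -8.305, y = -38.100, so z ≈ 43.697 ≈ 43.7 km.
Check against Seismometer 4 (with the unrounded solution): distance 122.64 ≈ 122.64 km. ✓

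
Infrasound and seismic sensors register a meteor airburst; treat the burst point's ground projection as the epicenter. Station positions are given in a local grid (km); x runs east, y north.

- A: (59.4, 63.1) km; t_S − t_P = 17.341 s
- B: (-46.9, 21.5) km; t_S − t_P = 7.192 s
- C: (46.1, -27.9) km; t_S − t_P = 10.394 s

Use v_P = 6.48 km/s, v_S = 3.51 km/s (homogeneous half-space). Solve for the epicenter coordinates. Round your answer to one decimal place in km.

x ≈ -33.4 km, y ≈ -31.9 km

Distance from S−P lag: d = Δt · v_P v_S / (v_P − v_S) = Δt · (6.48·3.51)/(6.48−3.51) ≈ 7.6582·Δt.
So d_A = 132.80, d_B = 55.08, d_C = 79.60 km.
Circle about each station: (x − 59.4)² + (y − 63.1)² = 132.80²; (x + 46.9)² + (y − 21.5)² = 55.08²; (x − 46.1)² + (y + 27.9)² = 79.60².
Subtracting the A equation from the B and C equations removes the quadratic terms:
-212.6 x − 83.2 y = 9753.92
-26.6 x − 182.0 y = 6693.33
Solving the 2×2 system: x ≈ -33.4, y ≈ -31.9 km.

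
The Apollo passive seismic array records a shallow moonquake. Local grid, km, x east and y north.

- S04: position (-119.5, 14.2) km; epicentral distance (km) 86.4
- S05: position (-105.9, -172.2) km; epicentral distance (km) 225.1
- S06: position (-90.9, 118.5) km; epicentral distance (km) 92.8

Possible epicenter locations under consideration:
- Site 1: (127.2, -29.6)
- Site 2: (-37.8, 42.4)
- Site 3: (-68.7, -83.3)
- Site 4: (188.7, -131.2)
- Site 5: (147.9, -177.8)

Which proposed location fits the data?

For each candidate, compare |candidate − station| to the reported distance:
Site 1: residuals S04 164.2, S05 48.2, S06 170.8 → max 170.8 km
Site 2: residuals S04 0.0, S05 0.0, S06 0.0 → max 0.0 km
Site 3: residuals S04 23.5, S05 128.7, S06 110.2 → max 128.7 km
Site 4: residuals S04 254.4, S05 72.3, S06 282.1 → max 282.1 km
Site 5: residuals S04 242.8, S05 28.8, S06 287.8 → max 287.8 km
Only Site 2 has all residuals ≈ 0.

Site 2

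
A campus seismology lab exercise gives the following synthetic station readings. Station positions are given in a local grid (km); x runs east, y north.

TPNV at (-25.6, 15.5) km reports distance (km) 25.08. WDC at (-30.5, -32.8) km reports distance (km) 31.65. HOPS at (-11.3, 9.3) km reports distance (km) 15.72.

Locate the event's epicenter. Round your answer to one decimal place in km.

Circle about each station: (x + 25.6)² + (y − 15.5)² = 25.08²; (x + 30.5)² + (y + 32.8)² = 31.65²; (x + 11.3)² + (y − 9.3)² = 15.72².
Subtracting pairs of circle equations eliminates x²+y² and gives linear equations (the radical axes):
-9.8 x − 96.6 y = 737.76
28.6 x − 12.4 y = -299.54
Solving the 2×2 system: x ≈ -13.2, y ≈ -6.3 km.

x ≈ -13.2 km, y ≈ -6.3 km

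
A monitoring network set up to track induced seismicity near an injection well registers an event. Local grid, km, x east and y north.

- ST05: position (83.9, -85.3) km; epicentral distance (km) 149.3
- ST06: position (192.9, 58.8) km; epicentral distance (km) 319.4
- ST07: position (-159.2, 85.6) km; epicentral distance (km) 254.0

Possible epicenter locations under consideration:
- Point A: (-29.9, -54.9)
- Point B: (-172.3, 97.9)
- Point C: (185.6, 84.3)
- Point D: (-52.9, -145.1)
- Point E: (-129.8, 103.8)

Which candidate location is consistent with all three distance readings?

For each candidate, compare |candidate − station| to the reported distance:
Point A: residuals ST05 31.5, ST06 69.3, ST07 63.1 → max 69.3 km
Point B: residuals ST05 165.7, ST06 47.9, ST07 236.0 → max 236.0 km
Point C: residuals ST05 48.5, ST06 292.9, ST07 90.8 → max 292.9 km
Point D: residuals ST05 0.0, ST06 0.0, ST07 0.0 → max 0.0 km
Point E: residuals ST05 136.1, ST06 6.4, ST07 219.4 → max 219.4 km
Only Point D has all residuals ≈ 0.

Point D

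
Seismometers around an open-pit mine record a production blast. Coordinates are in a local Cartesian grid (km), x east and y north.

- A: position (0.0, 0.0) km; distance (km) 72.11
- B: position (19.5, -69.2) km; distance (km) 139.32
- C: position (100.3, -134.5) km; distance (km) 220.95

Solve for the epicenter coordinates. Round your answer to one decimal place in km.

(16.9, 70.1)

Circle about each station: x² + y² = 72.11²; (x − 19.5)² + (y + 69.2)² = 139.32²; (x − 100.3)² + (y + 134.5)² = 220.95².
Subtracting pairs of circle equations eliminates x²+y² and gives linear equations (the radical axes):
39.0 x − 138.4 y = -9041.32
200.6 x − 269.0 y = -15468.71
Solving the 2×2 system: x ≈ 16.9, y ≈ 70.1 km.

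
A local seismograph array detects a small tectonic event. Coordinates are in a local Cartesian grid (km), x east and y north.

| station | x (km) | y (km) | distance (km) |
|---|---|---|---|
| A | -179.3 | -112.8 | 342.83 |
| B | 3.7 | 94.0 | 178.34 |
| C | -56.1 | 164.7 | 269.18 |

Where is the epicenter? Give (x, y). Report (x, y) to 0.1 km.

(148.0, -10.8)

Circle about each station: (x + 179.3)² + (y + 112.8)² = 342.83²; (x − 3.7)² + (y − 94.0)² = 178.34²; (x + 56.1)² + (y − 164.7)² = 269.18².
Subtracting pairs of circle equations eliminates x²+y² and gives linear equations (the radical axes):
366.0 x + 413.6 y = 49704.61
246.4 x + 555.0 y = 30475.51
Solving the 2×2 system: x ≈ 148.0, y ≈ -10.8 km.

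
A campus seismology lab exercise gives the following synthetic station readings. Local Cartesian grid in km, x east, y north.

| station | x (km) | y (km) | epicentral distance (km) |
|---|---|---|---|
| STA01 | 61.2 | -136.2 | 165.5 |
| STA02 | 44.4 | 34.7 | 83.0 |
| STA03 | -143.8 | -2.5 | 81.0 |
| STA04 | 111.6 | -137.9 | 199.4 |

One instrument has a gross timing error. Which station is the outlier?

STA03

Solve using three stations at a time. Using STA01, STA02, STA04 (subtract circle equations pairwise → linear system) gives (x, y) ≈ (-31.7, 0.9).
Distances from that point to each station vs reported:
  STA01: calculated 165.6 vs reported 165.5 → residual 0.1 km
  STA02: calculated 83.2 vs reported 83.0 → residual 0.2 km
  STA03: calculated 112.2 vs reported 81.0 → residual 31.2 km
  STA04: calculated 199.5 vs reported 199.4 → residual 0.1 km
STA01, STA02, STA04 are mutually consistent (residuals ≈ 0); STA03 is off by 31.2 km.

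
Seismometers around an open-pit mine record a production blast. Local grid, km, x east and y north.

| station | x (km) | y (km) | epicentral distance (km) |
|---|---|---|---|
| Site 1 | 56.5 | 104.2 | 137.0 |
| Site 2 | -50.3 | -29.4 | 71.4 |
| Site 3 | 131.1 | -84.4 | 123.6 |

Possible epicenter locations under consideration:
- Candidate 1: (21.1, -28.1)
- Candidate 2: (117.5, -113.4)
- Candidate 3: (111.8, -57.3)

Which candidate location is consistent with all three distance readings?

Candidate 1

For each candidate, compare |candidate − station| to the reported distance:
Candidate 1: residuals Site 1 0.0, Site 2 0.0, Site 3 0.0 → max 0.0 km
Candidate 2: residuals Site 1 89.0, Site 2 116.3, Site 3 91.6 → max 116.3 km
Candidate 3: residuals Site 1 33.7, Site 2 93.1, Site 3 90.3 → max 93.1 km
Only Candidate 1 has all residuals ≈ 0.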